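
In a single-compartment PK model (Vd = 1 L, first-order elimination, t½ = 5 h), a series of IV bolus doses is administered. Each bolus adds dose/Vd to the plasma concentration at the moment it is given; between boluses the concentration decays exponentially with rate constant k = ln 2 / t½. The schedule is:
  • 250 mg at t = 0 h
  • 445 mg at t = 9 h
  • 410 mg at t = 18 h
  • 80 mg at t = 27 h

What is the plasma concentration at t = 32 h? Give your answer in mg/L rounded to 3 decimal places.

120.181 mg/L

k = ln 2 / 5 = 0.13863 per h
Dose 1 (250 mg at t=0 h): 250·exp(−0.13863·32) = 2.960 mg/L
Dose 2 (445 mg at t=9 h): 445·exp(−0.13863·23) = 18.349 mg/L
Dose 3 (410 mg at t=18 h): 410·exp(−0.13863·14) = 58.871 mg/L
Dose 4 (80 mg at t=27 h): 80·exp(−0.13863·5) = 40.000 mg/L
C(32) = 2.960 + 18.349 + 58.871 + 40.000 = 120.181 mg/L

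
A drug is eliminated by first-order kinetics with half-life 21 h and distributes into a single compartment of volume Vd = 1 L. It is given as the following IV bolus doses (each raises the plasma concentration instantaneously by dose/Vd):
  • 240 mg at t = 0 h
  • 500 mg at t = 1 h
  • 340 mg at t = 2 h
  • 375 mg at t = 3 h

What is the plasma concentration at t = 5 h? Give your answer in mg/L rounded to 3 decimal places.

k = ln 2 / 21 = 0.03301 per h
Dose 1 (240 mg at t=0 h): 240·exp(−0.03301·5) = 203.487 mg/L
Dose 2 (500 mg at t=1 h): 500·exp(−0.03301·4) = 438.158 mg/L
Dose 3 (340 mg at t=2 h): 340·exp(−0.03301·3) = 307.946 mg/L
Dose 4 (375 mg at t=3 h): 375·exp(−0.03301·2) = 351.044 mg/L
C(5) = 203.487 + 438.158 + 307.946 + 351.044 = 1300.636 mg/L

1300.636 mg/L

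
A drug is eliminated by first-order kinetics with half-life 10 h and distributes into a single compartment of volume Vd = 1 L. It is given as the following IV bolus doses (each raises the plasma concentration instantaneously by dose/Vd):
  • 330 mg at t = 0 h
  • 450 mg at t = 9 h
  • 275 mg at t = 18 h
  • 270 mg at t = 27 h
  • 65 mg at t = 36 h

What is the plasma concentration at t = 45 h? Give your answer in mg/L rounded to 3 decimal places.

206.386 mg/L

k = ln 2 / 10 = 0.06931 per h
Dose 1 (330 mg at t=0 h): 330·exp(−0.06931·45) = 14.584 mg/L
Dose 2 (450 mg at t=9 h): 450·exp(−0.06931·36) = 37.111 mg/L
Dose 3 (275 mg at t=18 h): 275·exp(−0.06931·27) = 42.321 mg/L
Dose 4 (270 mg at t=27 h): 270·exp(−0.06931·18) = 77.537 mg/L
Dose 5 (65 mg at t=36 h): 65·exp(−0.06931·9) = 34.833 mg/L
C(45) = 14.584 + 37.111 + 42.321 + 77.537 + 34.833 = 206.386 mg/L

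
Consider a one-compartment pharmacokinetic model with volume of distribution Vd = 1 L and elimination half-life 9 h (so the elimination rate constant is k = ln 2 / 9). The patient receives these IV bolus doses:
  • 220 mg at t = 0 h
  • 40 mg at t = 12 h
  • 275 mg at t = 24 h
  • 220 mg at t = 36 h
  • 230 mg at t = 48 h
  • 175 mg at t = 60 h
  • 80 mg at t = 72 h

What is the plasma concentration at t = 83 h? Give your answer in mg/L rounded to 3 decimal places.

88.937 mg/L

k = ln 2 / 9 = 0.07702 per h
Dose 1 (220 mg at t=0 h): 220·exp(−0.07702·83) = 0.368 mg/L
Dose 2 (40 mg at t=12 h): 40·exp(−0.07702·71) = 0.169 mg/L
Dose 3 (275 mg at t=24 h): 275·exp(−0.07702·59) = 2.924 mg/L
Dose 4 (220 mg at t=36 h): 220·exp(−0.07702·47) = 5.894 mg/L
Dose 5 (230 mg at t=48 h): 230·exp(−0.07702·35) = 15.526 mg/L
Dose 6 (175 mg at t=60 h): 175·exp(−0.07702·23) = 29.767 mg/L
Dose 7 (80 mg at t=72 h): 80·exp(−0.07702·11) = 34.290 mg/L
C(83) = 0.368 + 0.169 + 2.924 + 5.894 + 15.526 + 29.767 + 34.290 = 88.937 mg/L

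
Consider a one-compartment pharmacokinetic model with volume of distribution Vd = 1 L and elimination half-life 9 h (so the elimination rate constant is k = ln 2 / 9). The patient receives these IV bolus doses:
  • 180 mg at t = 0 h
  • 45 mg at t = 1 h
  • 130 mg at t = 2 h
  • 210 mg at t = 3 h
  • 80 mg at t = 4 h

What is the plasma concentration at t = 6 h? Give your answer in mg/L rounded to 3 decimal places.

k = ln 2 / 9 = 0.07702 per h
Dose 1 (180 mg at t=0 h): 180·exp(−0.07702·6) = 113.393 mg/L
Dose 2 (45 mg at t=1 h): 45·exp(−0.07702·5) = 30.618 mg/L
Dose 3 (130 mg at t=2 h): 130·exp(−0.07702·4) = 95.533 mg/L
Dose 4 (210 mg at t=3 h): 210·exp(−0.07702·3) = 166.677 mg/L
Dose 5 (80 mg at t=4 h): 80·exp(−0.07702·2) = 68.580 mg/L
C(6) = 113.393 + 30.618 + 95.533 + 166.677 + 68.580 = 474.800 mg/L

474.800 mg/L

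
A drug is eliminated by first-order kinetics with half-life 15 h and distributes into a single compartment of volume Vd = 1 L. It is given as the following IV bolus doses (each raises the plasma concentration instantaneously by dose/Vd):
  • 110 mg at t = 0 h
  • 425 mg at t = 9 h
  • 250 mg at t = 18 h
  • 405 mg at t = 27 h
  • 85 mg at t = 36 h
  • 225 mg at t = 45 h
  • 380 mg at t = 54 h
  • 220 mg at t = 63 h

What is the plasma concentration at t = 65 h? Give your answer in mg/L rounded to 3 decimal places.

k = ln 2 / 15 = 0.04621 per h
Dose 1 (110 mg at t=0 h): 110·exp(−0.04621·65) = 5.457 mg/L
Dose 2 (425 mg at t=9 h): 425·exp(−0.04621·56) = 31.955 mg/L
Dose 3 (250 mg at t=18 h): 250·exp(−0.04621·47) = 28.491 mg/L
Dose 4 (405 mg at t=27 h): 405·exp(−0.04621·38) = 69.959 mg/L
Dose 5 (85 mg at t=36 h): 85·exp(−0.04621·29) = 22.255 mg/L
Dose 6 (225 mg at t=45 h): 225·exp(−0.04621·20) = 89.291 mg/L
Dose 7 (380 mg at t=54 h): 380·exp(−0.04621·11) = 228.575 mg/L
Dose 8 (220 mg at t=63 h): 220·exp(−0.04621·2) = 200.579 mg/L
C(65) = 5.457 + 31.955 + 28.491 + 69.959 + 22.255 + 89.291 + 228.575 + 200.579 = 676.563 mg/L

676.563 mg/L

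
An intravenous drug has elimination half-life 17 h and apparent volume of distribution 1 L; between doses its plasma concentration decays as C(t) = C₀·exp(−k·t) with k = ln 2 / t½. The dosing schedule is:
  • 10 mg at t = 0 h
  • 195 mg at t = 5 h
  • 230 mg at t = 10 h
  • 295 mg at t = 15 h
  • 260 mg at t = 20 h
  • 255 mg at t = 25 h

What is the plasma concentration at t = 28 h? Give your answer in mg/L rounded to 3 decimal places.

k = ln 2 / 17 = 0.04077 per h
Dose 1 (10 mg at t=0 h): 10·exp(−0.04077·28) = 3.193 mg/L
Dose 2 (195 mg at t=5 h): 195·exp(−0.04077·23) = 76.341 mg/L
Dose 3 (230 mg at t=10 h): 230·exp(−0.04077·18) = 110.405 mg/L
Dose 4 (295 mg at t=15 h): 295·exp(−0.04077·13) = 173.629 mg/L
Dose 5 (260 mg at t=20 h): 260·exp(−0.04077·8) = 187.634 mg/L
Dose 6 (255 mg at t=25 h): 255·exp(−0.04077·3) = 225.641 mg/L
C(28) = 3.193 + 76.341 + 110.405 + 173.629 + 187.634 + 225.641 = 776.843 mg/L

776.843 mg/L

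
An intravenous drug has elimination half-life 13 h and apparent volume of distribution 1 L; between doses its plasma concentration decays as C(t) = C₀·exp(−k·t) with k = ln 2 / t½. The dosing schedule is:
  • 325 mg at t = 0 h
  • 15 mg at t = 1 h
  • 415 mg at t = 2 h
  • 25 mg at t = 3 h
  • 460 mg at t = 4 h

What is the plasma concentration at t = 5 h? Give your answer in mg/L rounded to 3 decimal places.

k = ln 2 / 13 = 0.05332 per h
Dose 1 (325 mg at t=0 h): 325·exp(−0.05332·5) = 248.945 mg/L
Dose 2 (15 mg at t=1 h): 15·exp(−0.05332·4) = 12.119 mg/L
Dose 3 (415 mg at t=2 h): 415·exp(−0.05332·3) = 353.655 mg/L
Dose 4 (25 mg at t=3 h): 25·exp(−0.05332·2) = 22.471 mg/L
Dose 5 (460 mg at t=4 h): 460·exp(−0.05332·1) = 436.116 mg/L
C(5) = 248.945 + 12.119 + 353.655 + 22.471 + 436.116 = 1073.305 mg/L

1073.305 mg/L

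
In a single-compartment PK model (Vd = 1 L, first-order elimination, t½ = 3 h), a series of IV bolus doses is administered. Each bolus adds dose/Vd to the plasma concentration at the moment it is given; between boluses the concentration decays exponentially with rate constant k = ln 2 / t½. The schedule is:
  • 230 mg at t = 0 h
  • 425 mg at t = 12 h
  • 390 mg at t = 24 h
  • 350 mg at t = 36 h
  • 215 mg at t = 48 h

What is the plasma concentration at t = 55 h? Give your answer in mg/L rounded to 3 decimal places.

47.326 mg/L

k = ln 2 / 3 = 0.23105 per h
Dose 1 (230 mg at t=0 h): 230·exp(−0.23105·55) = 0.001 mg/L
Dose 2 (425 mg at t=12 h): 425·exp(−0.23105·43) = 0.021 mg/L
Dose 3 (390 mg at t=24 h): 390·exp(−0.23105·31) = 0.302 mg/L
Dose 4 (350 mg at t=36 h): 350·exp(−0.23105·19) = 4.341 mg/L
Dose 5 (215 mg at t=48 h): 215·exp(−0.23105·7) = 42.661 mg/L
C(55) = 0.001 + 0.021 + 0.302 + 4.341 + 42.661 = 47.326 mg/L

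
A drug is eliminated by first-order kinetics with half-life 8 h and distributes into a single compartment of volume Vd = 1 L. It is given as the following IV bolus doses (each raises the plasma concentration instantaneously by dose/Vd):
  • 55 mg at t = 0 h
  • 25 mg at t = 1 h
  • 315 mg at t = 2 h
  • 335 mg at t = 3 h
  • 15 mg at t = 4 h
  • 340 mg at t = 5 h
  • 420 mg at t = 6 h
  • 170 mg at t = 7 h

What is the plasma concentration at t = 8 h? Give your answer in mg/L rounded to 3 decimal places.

k = ln 2 / 8 = 0.08664 per h
Dose 1 (55 mg at t=0 h): 55·exp(−0.08664·8) = 27.500 mg/L
Dose 2 (25 mg at t=1 h): 25·exp(−0.08664·7) = 13.631 mg/L
Dose 3 (315 mg at t=2 h): 315·exp(−0.08664·6) = 187.300 mg/L
Dose 4 (335 mg at t=3 h): 335·exp(−0.08664·5) = 217.221 mg/L
Dose 5 (15 mg at t=4 h): 15·exp(−0.08664·4) = 10.607 mg/L
Dose 6 (340 mg at t=5 h): 340·exp(−0.08664·3) = 262.176 mg/L
Dose 7 (420 mg at t=6 h): 420·exp(−0.08664·2) = 353.176 mg/L
Dose 8 (170 mg at t=7 h): 170·exp(−0.08664·1) = 155.891 mg/L
C(8) = 27.500 + 13.631 + 187.300 + 217.221 + 10.607 + 262.176 + 353.176 + 155.891 = 1227.502 mg/L

1227.502 mg/L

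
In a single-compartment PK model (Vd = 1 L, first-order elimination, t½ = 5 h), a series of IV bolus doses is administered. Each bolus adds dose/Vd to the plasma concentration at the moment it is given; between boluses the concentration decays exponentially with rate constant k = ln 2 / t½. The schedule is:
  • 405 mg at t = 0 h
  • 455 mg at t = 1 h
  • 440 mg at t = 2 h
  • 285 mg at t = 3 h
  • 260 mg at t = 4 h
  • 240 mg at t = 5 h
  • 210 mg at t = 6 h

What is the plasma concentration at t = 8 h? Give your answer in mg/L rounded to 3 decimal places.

1106.856 mg/L

k = ln 2 / 5 = 0.13863 per h
Dose 1 (405 mg at t=0 h): 405·exp(−0.13863·8) = 133.600 mg/L
Dose 2 (455 mg at t=1 h): 455·exp(−0.13863·7) = 172.413 mg/L
Dose 3 (440 mg at t=2 h): 440·exp(−0.13863·6) = 191.521 mg/L
Dose 4 (285 mg at t=3 h): 285·exp(−0.13863·5) = 142.500 mg/L
Dose 5 (260 mg at t=4 h): 260·exp(−0.13863·4) = 149.331 mg/L
Dose 6 (240 mg at t=5 h): 240·exp(−0.13863·3) = 158.341 mg/L
Dose 7 (210 mg at t=6 h): 210·exp(−0.13863·2) = 159.150 mg/L
C(8) = 133.600 + 172.413 + 191.521 + 142.500 + 149.331 + 158.341 + 159.150 = 1106.856 mg/L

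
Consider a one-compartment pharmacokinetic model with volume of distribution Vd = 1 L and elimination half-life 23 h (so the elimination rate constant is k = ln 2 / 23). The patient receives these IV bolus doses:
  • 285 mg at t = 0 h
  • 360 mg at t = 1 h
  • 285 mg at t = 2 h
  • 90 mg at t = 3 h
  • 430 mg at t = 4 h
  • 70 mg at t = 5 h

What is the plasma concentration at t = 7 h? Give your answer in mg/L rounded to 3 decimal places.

k = ln 2 / 23 = 0.03014 per h
Dose 1 (285 mg at t=0 h): 285·exp(−0.03014·7) = 230.795 mg/L
Dose 2 (360 mg at t=1 h): 360·exp(−0.03014·6) = 300.451 mg/L
Dose 3 (285 mg at t=2 h): 285·exp(−0.03014·5) = 245.134 mg/L
Dose 4 (90 mg at t=3 h): 90·exp(−0.03014·4) = 79.779 mg/L
Dose 5 (430 mg at t=4 h): 430·exp(−0.03014·3) = 392.829 mg/L
Dose 6 (70 mg at t=5 h): 70·exp(−0.03014·2) = 65.905 mg/L
C(7) = 230.795 + 300.451 + 245.134 + 79.779 + 392.829 + 65.905 = 1314.894 mg/L

1314.894 mg/L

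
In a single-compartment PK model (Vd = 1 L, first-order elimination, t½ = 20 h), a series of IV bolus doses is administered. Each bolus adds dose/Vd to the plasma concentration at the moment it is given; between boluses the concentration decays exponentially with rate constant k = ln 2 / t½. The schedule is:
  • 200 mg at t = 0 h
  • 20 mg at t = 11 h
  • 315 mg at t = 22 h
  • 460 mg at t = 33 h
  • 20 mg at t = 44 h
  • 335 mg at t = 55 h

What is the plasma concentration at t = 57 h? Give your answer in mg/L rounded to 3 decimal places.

k = ln 2 / 20 = 0.03466 per h
Dose 1 (200 mg at t=0 h): 200·exp(−0.03466·57) = 27.739 mg/L
Dose 2 (20 mg at t=11 h): 20·exp(−0.03466·46) = 4.061 mg/L
Dose 3 (315 mg at t=22 h): 315·exp(−0.03466·35) = 93.650 mg/L
Dose 4 (460 mg at t=33 h): 460·exp(−0.03466·24) = 200.227 mg/L
Dose 5 (20 mg at t=44 h): 20·exp(−0.03466·13) = 12.746 mg/L
Dose 6 (335 mg at t=55 h): 335·exp(−0.03466·2) = 312.566 mg/L
C(57) = 27.739 + 4.061 + 93.650 + 200.227 + 12.746 + 312.566 = 650.989 mg/L

650.989 mg/L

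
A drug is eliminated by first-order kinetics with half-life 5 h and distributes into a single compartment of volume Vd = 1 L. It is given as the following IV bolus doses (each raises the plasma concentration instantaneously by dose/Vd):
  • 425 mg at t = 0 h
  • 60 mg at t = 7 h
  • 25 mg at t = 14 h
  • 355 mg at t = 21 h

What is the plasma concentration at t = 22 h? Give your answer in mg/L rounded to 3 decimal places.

k = ln 2 / 5 = 0.13863 per h
Dose 1 (425 mg at t=0 h): 425·exp(−0.13863·22) = 20.131 mg/L
Dose 2 (60 mg at t=7 h): 60·exp(−0.13863·15) = 7.500 mg/L
Dose 3 (25 mg at t=14 h): 25·exp(−0.13863·8) = 8.247 mg/L
Dose 4 (355 mg at t=21 h): 355·exp(−0.13863·1) = 309.045 mg/L
C(22) = 20.131 + 7.500 + 8.247 + 309.045 = 344.923 mg/L

344.923 mg/L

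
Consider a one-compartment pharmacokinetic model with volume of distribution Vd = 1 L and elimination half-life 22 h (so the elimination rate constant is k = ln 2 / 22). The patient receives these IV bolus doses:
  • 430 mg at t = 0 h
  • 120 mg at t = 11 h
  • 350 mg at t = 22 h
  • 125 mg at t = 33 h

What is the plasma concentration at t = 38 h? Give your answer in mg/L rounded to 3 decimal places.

499.321 mg/L

k = ln 2 / 22 = 0.03151 per h
Dose 1 (430 mg at t=0 h): 430·exp(−0.03151·38) = 129.870 mg/L
Dose 2 (120 mg at t=11 h): 120·exp(−0.03151·27) = 51.255 mg/L
Dose 3 (350 mg at t=22 h): 350·exp(−0.03151·16) = 211.416 mg/L
Dose 4 (125 mg at t=33 h): 125·exp(−0.03151·5) = 106.781 mg/L
C(38) = 129.870 + 51.255 + 211.416 + 106.781 = 499.321 mg/L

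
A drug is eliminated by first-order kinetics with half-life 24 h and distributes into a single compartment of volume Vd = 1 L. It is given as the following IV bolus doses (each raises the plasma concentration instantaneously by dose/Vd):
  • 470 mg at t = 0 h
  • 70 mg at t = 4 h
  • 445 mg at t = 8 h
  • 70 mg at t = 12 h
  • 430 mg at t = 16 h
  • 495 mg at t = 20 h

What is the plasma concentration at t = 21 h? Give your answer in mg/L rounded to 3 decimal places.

1511.882 mg/L

k = ln 2 / 24 = 0.02888 per h
Dose 1 (470 mg at t=0 h): 470·exp(−0.02888·21) = 256.269 mg/L
Dose 2 (70 mg at t=4 h): 70·exp(−0.02888·17) = 42.842 mg/L
Dose 3 (445 mg at t=8 h): 445·exp(−0.02888·13) = 305.705 mg/L
Dose 4 (70 mg at t=12 h): 70·exp(−0.02888·9) = 53.977 mg/L
Dose 5 (430 mg at t=16 h): 430·exp(−0.02888·5) = 372.181 mg/L
Dose 6 (495 mg at t=20 h): 495·exp(−0.02888·1) = 480.908 mg/L
C(21) = 256.269 + 42.842 + 305.705 + 53.977 + 372.181 + 480.908 = 1511.882 mg/L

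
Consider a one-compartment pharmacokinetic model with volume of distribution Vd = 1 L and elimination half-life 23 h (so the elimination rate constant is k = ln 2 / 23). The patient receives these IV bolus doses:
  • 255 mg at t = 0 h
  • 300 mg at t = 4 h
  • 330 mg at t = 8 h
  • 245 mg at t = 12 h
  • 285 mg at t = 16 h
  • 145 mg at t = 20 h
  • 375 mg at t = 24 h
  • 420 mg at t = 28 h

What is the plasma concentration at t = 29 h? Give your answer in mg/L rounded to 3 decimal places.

1602.914 mg/L

k = ln 2 / 23 = 0.03014 per h
Dose 1 (255 mg at t=0 h): 255·exp(−0.03014·29) = 106.410 mg/L
Dose 2 (300 mg at t=4 h): 300·exp(−0.03014·25) = 141.226 mg/L
Dose 3 (330 mg at t=8 h): 330·exp(−0.03014·21) = 175.251 mg/L
Dose 4 (245 mg at t=12 h): 245·exp(−0.03014·17) = 146.780 mg/L
Dose 5 (285 mg at t=16 h): 285·exp(−0.03014·13) = 192.618 mg/L
Dose 6 (145 mg at t=20 h): 145·exp(−0.03014·9) = 110.554 mg/L
Dose 7 (375 mg at t=24 h): 375·exp(−0.03014·5) = 322.545 mg/L
Dose 8 (420 mg at t=28 h): 420·exp(−0.03014·1) = 407.531 mg/L
C(29) = 106.410 + 141.226 + 175.251 + 146.780 + 192.618 + 110.554 + 322.545 + 407.531 = 1602.914 mg/L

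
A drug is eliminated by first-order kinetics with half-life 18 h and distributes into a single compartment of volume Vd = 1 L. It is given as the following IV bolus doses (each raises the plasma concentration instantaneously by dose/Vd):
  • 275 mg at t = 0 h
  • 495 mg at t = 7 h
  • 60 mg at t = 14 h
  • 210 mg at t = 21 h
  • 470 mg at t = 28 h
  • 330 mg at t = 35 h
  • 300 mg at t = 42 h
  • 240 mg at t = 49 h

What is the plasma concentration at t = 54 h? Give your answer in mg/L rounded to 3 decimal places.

k = ln 2 / 18 = 0.03851 per h
Dose 1 (275 mg at t=0 h): 275·exp(−0.03851·54) = 34.375 mg/L
Dose 2 (495 mg at t=7 h): 495·exp(−0.03851·47) = 81.018 mg/L
Dose 3 (60 mg at t=14 h): 60·exp(−0.03851·40) = 12.859 mg/L
Dose 4 (210 mg at t=21 h): 210·exp(−0.03851·33) = 58.929 mg/L
Dose 5 (470 mg at t=28 h): 470·exp(−0.03851·26) = 172.694 mg/L
Dose 6 (330 mg at t=35 h): 330·exp(−0.03851·19) = 158.767 mg/L
Dose 7 (300 mg at t=42 h): 300·exp(−0.03851·12) = 188.988 mg/L
Dose 8 (240 mg at t=49 h): 240·exp(−0.03851·5) = 197.967 mg/L
C(54) = 34.375 + 81.018 + 12.859 + 58.929 + 172.694 + 158.767 + 188.988 + 197.967 = 905.597 mg/L

905.597 mg/L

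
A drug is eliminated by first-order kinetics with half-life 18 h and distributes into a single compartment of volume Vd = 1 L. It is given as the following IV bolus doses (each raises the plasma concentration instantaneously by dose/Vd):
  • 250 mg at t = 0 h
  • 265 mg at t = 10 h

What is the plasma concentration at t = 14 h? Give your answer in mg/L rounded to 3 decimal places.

372.986 mg/L

k = ln 2 / 18 = 0.03851 per h
Dose 1 (250 mg at t=0 h): 250·exp(−0.03851·14) = 145.816 mg/L
Dose 2 (265 mg at t=10 h): 265·exp(−0.03851·4) = 227.170 mg/L
C(14) = 145.816 + 227.170 = 372.986 mg/L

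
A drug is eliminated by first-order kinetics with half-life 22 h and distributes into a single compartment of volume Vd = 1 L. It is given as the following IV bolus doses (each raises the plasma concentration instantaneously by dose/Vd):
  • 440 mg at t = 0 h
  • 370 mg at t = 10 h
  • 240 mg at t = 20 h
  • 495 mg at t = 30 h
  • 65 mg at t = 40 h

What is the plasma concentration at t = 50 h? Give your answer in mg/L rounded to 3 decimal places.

600.272 mg/L

k = ln 2 / 22 = 0.03151 per h
Dose 1 (440 mg at t=0 h): 440·exp(−0.03151·50) = 91.053 mg/L
Dose 2 (370 mg at t=10 h): 370·exp(−0.03151·40) = 104.924 mg/L
Dose 3 (240 mg at t=20 h): 240·exp(−0.03151·30) = 93.264 mg/L
Dose 4 (495 mg at t=30 h): 495·exp(−0.03151·20) = 263.598 mg/L
Dose 5 (65 mg at t=40 h): 65·exp(−0.03151·10) = 47.433 mg/L
C(50) = 91.053 + 104.924 + 93.264 + 263.598 + 47.433 = 600.272 mg/L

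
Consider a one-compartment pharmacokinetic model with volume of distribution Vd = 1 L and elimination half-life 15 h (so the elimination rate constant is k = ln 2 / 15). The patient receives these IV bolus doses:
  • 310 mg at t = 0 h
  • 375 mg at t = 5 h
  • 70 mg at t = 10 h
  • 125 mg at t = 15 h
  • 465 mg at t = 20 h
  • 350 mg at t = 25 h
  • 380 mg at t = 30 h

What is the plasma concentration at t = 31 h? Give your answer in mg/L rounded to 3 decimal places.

k = ln 2 / 15 = 0.04621 per h
Dose 1 (310 mg at t=0 h): 310·exp(−0.04621·31) = 74.000 mg/L
Dose 2 (375 mg at t=5 h): 375·exp(−0.04621·26) = 112.784 mg/L
Dose 3 (70 mg at t=10 h): 70·exp(−0.04621·21) = 26.525 mg/L
Dose 4 (125 mg at t=15 h): 125·exp(−0.04621·16) = 59.678 mg/L
Dose 5 (465 mg at t=20 h): 465·exp(−0.04621·11) = 279.703 mg/L
Dose 6 (350 mg at t=25 h): 350·exp(−0.04621·6) = 265.250 mg/L
Dose 7 (380 mg at t=30 h): 380·exp(−0.04621·1) = 362.840 mg/L
C(31) = 74.000 + 112.784 + 26.525 + 59.678 + 279.703 + 265.250 + 362.840 = 1180.780 mg/L

1180.780 mg/L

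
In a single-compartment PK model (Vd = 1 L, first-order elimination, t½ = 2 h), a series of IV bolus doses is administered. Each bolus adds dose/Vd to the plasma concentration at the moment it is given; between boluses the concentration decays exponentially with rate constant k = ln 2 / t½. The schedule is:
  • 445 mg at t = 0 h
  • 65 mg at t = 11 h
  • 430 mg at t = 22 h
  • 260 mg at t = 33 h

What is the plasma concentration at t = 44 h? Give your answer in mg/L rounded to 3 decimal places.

5.956 mg/L

k = ln 2 / 2 = 0.34657 per h
Dose 1 (445 mg at t=0 h): 445·exp(−0.34657·44) = 0.000 mg/L
Dose 2 (65 mg at t=11 h): 65·exp(−0.34657·33) = 0.001 mg/L
Dose 3 (430 mg at t=22 h): 430·exp(−0.34657·22) = 0.210 mg/L
Dose 4 (260 mg at t=33 h): 260·exp(−0.34657·11) = 5.745 mg/L
C(44) = 0.000 + 0.001 + 0.210 + 5.745 = 5.956 mg/L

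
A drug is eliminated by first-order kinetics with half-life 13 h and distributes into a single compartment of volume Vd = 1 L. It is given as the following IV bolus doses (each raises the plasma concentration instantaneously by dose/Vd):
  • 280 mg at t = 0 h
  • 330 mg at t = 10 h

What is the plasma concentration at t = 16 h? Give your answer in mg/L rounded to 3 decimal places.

358.955 mg/L

k = ln 2 / 13 = 0.05332 per h
Dose 1 (280 mg at t=0 h): 280·exp(−0.05332·16) = 119.305 mg/L
Dose 2 (330 mg at t=10 h): 330·exp(−0.05332·6) = 239.650 mg/L
C(16) = 119.305 + 239.650 = 358.955 mg/L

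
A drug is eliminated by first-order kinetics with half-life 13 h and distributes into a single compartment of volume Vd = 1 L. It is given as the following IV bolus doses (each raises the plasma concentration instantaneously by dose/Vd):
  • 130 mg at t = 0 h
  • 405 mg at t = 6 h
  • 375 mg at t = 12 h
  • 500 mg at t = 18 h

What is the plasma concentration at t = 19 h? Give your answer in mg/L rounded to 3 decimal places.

k = ln 2 / 13 = 0.05332 per h
Dose 1 (130 mg at t=0 h): 130·exp(−0.05332·19) = 47.204 mg/L
Dose 2 (405 mg at t=6 h): 405·exp(−0.05332·13) = 202.500 mg/L
Dose 3 (375 mg at t=12 h): 375·exp(−0.05332·7) = 258.189 mg/L
Dose 4 (500 mg at t=18 h): 500·exp(−0.05332·1) = 474.039 mg/L
C(19) = 47.204 + 202.500 + 258.189 + 474.039 = 981.932 mg/L

981.932 mg/L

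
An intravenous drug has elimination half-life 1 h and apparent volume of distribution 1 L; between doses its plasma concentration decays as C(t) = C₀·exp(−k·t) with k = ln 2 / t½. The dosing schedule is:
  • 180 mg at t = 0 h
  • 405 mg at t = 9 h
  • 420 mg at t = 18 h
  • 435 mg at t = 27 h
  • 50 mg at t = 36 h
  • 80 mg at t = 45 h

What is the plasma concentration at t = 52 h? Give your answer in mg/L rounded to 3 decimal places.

0.626 mg/L

k = ln 2 / 1 = 0.69315 per h
Dose 1 (180 mg at t=0 h): 180·exp(−0.69315·52) = 0.000 mg/L
Dose 2 (405 mg at t=9 h): 405·exp(−0.69315·43) = 0.000 mg/L
Dose 3 (420 mg at t=18 h): 420·exp(−0.69315·34) = 0.000 mg/L
Dose 4 (435 mg at t=27 h): 435·exp(−0.69315·25) = 0.000 mg/L
Dose 5 (50 mg at t=36 h): 50·exp(−0.69315·16) = 0.001 mg/L
Dose 6 (80 mg at t=45 h): 80·exp(−0.69315·7) = 0.625 mg/L
C(52) = 0.000 + 0.000 + 0.000 + 0.000 + 0.001 + 0.625 = 0.626 mg/L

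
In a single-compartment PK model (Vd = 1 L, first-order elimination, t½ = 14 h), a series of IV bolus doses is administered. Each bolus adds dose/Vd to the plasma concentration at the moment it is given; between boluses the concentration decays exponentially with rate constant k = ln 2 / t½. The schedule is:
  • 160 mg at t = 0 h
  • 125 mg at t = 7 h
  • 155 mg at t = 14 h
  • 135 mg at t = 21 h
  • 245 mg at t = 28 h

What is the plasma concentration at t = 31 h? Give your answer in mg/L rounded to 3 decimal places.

432.843 mg/L

k = ln 2 / 14 = 0.04951 per h
Dose 1 (160 mg at t=0 h): 160·exp(−0.04951·31) = 34.479 mg/L
Dose 2 (125 mg at t=7 h): 125·exp(−0.04951·24) = 38.094 mg/L
Dose 3 (155 mg at t=14 h): 155·exp(−0.04951·17) = 66.803 mg/L
Dose 4 (135 mg at t=21 h): 135·exp(−0.04951·10) = 82.283 mg/L
Dose 5 (245 mg at t=28 h): 245·exp(−0.04951·3) = 211.183 mg/L
C(31) = 34.479 + 38.094 + 66.803 + 82.283 + 211.183 = 432.843 mg/L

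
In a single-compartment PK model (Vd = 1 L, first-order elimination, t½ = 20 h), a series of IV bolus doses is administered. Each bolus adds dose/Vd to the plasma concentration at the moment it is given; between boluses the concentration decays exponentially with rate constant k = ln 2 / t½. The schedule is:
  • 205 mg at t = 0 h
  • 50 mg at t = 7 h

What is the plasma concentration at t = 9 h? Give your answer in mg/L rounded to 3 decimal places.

k = ln 2 / 20 = 0.03466 per h
Dose 1 (205 mg at t=0 h): 205·exp(−0.03466·9) = 150.069 mg/L
Dose 2 (50 mg at t=7 h): 50·exp(−0.03466·2) = 46.652 mg/L
C(9) = 150.069 + 46.652 = 196.720 mg/L

196.720 mg/L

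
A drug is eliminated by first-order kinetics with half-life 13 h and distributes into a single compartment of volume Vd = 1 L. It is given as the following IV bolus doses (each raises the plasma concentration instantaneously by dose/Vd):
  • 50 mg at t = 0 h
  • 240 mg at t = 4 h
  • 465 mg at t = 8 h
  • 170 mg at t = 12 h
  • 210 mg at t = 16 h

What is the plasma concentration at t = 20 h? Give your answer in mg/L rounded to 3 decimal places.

k = ln 2 / 13 = 0.05332 per h
Dose 1 (50 mg at t=0 h): 50·exp(−0.05332·20) = 17.213 mg/L
Dose 2 (240 mg at t=4 h): 240·exp(−0.05332·16) = 102.262 mg/L
Dose 3 (465 mg at t=8 h): 465·exp(−0.05332·12) = 245.233 mg/L
Dose 4 (170 mg at t=12 h): 170·exp(−0.05332·8) = 110.968 mg/L
Dose 5 (210 mg at t=16 h): 210·exp(−0.05332·4) = 169.666 mg/L
C(20) = 17.213 + 102.262 + 245.233 + 110.968 + 169.666 = 645.342 mg/L

645.342 mg/L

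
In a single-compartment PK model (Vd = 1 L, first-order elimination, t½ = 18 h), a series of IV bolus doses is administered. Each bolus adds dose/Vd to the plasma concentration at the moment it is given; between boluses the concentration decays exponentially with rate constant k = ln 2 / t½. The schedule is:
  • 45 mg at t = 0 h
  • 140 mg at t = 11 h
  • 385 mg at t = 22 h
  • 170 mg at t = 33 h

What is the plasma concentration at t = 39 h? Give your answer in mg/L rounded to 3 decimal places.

k = ln 2 / 18 = 0.03851 per h
Dose 1 (45 mg at t=0 h): 45·exp(−0.03851·39) = 10.023 mg/L
Dose 2 (140 mg at t=11 h): 140·exp(−0.03851·28) = 47.628 mg/L
Dose 3 (385 mg at t=22 h): 385·exp(−0.03851·17) = 200.057 mg/L
Dose 4 (170 mg at t=33 h): 170·exp(−0.03851·6) = 134.929 mg/L
C(39) = 10.023 + 47.628 + 200.057 + 134.929 = 392.637 mg/L

392.637 mg/L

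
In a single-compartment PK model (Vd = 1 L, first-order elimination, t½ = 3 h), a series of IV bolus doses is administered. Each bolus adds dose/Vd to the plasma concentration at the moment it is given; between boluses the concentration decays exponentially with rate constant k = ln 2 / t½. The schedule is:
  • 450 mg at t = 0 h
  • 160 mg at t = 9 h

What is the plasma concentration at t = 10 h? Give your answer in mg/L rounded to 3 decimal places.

171.638 mg/L

k = ln 2 / 3 = 0.23105 per h
Dose 1 (450 mg at t=0 h): 450·exp(−0.23105·10) = 44.646 mg/L
Dose 2 (160 mg at t=9 h): 160·exp(−0.23105·1) = 126.992 mg/L
C(10) = 44.646 + 126.992 = 171.638 mg/L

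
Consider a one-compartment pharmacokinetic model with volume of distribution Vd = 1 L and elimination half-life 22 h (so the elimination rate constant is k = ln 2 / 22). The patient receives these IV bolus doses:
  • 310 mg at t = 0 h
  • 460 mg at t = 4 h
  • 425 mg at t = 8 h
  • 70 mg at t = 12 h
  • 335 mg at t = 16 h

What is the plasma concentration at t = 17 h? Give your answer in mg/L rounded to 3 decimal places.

k = ln 2 / 22 = 0.03151 per h
Dose 1 (310 mg at t=0 h): 310·exp(−0.03151·17) = 181.446 mg/L
Dose 2 (460 mg at t=4 h): 460·exp(−0.03151·13) = 305.405 mg/L
Dose 3 (425 mg at t=8 h): 425·exp(−0.03151·9) = 320.067 mg/L
Dose 4 (70 mg at t=12 h): 70·exp(−0.03151·5) = 59.797 mg/L
Dose 5 (335 mg at t=16 h): 335·exp(−0.03151·1) = 324.610 mg/L
C(17) = 181.446 + 305.405 + 320.067 + 59.797 + 324.610 = 1191.325 mg/L

1191.325 mg/L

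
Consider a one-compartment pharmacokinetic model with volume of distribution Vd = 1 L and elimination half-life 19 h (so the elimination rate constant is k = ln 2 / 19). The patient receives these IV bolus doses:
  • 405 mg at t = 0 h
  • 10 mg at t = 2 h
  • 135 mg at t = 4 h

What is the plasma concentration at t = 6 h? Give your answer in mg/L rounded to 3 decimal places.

k = ln 2 / 19 = 0.03648 per h
Dose 1 (405 mg at t=0 h): 405·exp(−0.03648·6) = 325.382 mg/L
Dose 2 (10 mg at t=2 h): 10·exp(−0.03648·4) = 8.642 mg/L
Dose 3 (135 mg at t=4 h): 135·exp(−0.03648·2) = 125.501 mg/L
C(6) = 325.382 + 8.642 + 125.501 = 459.525 mg/L

459.525 mg/L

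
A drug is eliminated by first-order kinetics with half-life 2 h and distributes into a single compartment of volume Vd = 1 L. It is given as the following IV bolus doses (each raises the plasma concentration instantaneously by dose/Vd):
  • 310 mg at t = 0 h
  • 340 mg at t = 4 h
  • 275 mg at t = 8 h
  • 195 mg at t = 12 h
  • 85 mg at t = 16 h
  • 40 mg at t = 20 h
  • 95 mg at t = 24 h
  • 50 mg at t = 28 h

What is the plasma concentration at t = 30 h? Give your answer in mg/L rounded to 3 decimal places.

k = ln 2 / 2 = 0.34657 per h
Dose 1 (310 mg at t=0 h): 310·exp(−0.34657·30) = 0.009 mg/L
Dose 2 (340 mg at t=4 h): 340·exp(−0.34657·26) = 0.042 mg/L
Dose 3 (275 mg at t=8 h): 275·exp(−0.34657·22) = 0.134 mg/L
Dose 4 (195 mg at t=12 h): 195·exp(−0.34657·18) = 0.381 mg/L
Dose 5 (85 mg at t=16 h): 85·exp(−0.34657·14) = 0.664 mg/L
Dose 6 (40 mg at t=20 h): 40·exp(−0.34657·10) = 1.250 mg/L
Dose 7 (95 mg at t=24 h): 95·exp(−0.34657·6) = 11.875 mg/L
Dose 8 (50 mg at t=28 h): 50·exp(−0.34657·2) = 25.000 mg/L
C(30) = 0.009 + 0.042 + 0.134 + 0.381 + 0.664 + 1.250 + 11.875 + 25.000 = 39.355 mg/L

39.355 mg/L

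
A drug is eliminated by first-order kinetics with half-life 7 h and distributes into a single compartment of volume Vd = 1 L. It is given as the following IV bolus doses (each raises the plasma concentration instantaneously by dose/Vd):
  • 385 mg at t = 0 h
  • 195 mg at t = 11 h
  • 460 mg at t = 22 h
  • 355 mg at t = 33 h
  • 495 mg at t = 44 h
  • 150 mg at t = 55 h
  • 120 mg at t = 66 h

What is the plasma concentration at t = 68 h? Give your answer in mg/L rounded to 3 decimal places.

k = ln 2 / 7 = 0.09902 per h
Dose 1 (385 mg at t=0 h): 385·exp(−0.09902·68) = 0.458 mg/L
Dose 2 (195 mg at t=11 h): 195·exp(−0.09902·57) = 0.690 mg/L
Dose 3 (460 mg at t=22 h): 460·exp(−0.09902·46) = 4.837 mg/L
Dose 4 (355 mg at t=33 h): 355·exp(−0.09902·35) = 11.094 mg/L
Dose 5 (495 mg at t=44 h): 495·exp(−0.09902·24) = 45.973 mg/L
Dose 6 (150 mg at t=55 h): 150·exp(−0.09902·13) = 41.403 mg/L
Dose 7 (120 mg at t=66 h): 120·exp(−0.09902·2) = 98.440 mg/L
C(68) = 0.458 + 0.690 + 4.837 + 11.094 + 45.973 + 41.403 + 98.440 = 202.895 mg/L

202.895 mg/L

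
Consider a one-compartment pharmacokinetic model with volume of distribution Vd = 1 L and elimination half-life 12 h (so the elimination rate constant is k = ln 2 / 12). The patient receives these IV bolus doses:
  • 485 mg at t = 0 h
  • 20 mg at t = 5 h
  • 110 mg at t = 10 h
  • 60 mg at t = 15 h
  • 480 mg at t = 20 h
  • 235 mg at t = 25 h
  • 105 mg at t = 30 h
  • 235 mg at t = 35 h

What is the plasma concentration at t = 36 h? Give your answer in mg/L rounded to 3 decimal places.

k = ln 2 / 12 = 0.05776 per h
Dose 1 (485 mg at t=0 h): 485·exp(−0.05776·36) = 60.625 mg/L
Dose 2 (20 mg at t=5 h): 20·exp(−0.05776·31) = 3.337 mg/L
Dose 3 (110 mg at t=10 h): 110·exp(−0.05776·26) = 24.500 mg/L
Dose 4 (60 mg at t=15 h): 60·exp(−0.05776·21) = 17.838 mg/L
Dose 5 (480 mg at t=20 h): 480·exp(−0.05776·16) = 190.488 mg/L
Dose 6 (235 mg at t=25 h): 235·exp(−0.05776·11) = 124.487 mg/L
Dose 7 (105 mg at t=30 h): 105·exp(−0.05776·6) = 74.246 mg/L
Dose 8 (235 mg at t=35 h): 235·exp(−0.05776·1) = 221.810 mg/L
C(36) = 60.625 + 3.337 + 24.500 + 17.838 + 190.488 + 124.487 + 74.246 + 221.810 = 717.332 mg/L

717.332 mg/L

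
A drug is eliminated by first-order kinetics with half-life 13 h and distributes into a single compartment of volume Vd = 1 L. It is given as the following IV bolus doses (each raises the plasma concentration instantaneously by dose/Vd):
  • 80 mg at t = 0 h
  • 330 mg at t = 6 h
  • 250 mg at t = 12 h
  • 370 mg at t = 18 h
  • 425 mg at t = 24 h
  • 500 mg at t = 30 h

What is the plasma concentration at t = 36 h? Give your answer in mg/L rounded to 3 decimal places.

k = ln 2 / 13 = 0.05332 per h
Dose 1 (80 mg at t=0 h): 80·exp(−0.05332·36) = 11.735 mg/L
Dose 2 (330 mg at t=6 h): 330·exp(−0.05332·30) = 66.654 mg/L
Dose 3 (250 mg at t=12 h): 250·exp(−0.05332·24) = 69.533 mg/L
Dose 4 (370 mg at t=18 h): 370·exp(−0.05332·18) = 141.707 mg/L
Dose 5 (425 mg at t=24 h): 425·exp(−0.05332·12) = 224.138 mg/L
Dose 6 (500 mg at t=30 h): 500·exp(−0.05332·6) = 363.106 mg/L
C(36) = 11.735 + 66.654 + 69.533 + 141.707 + 224.138 + 363.106 = 876.873 mg/L

876.873 mg/L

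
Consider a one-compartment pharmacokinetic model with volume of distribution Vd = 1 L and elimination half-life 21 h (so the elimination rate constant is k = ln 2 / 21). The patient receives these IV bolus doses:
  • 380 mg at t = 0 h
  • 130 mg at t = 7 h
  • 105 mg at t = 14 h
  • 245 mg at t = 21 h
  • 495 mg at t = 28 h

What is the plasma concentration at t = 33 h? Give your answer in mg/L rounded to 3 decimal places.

k = ln 2 / 21 = 0.03301 per h
Dose 1 (380 mg at t=0 h): 380·exp(−0.03301·33) = 127.861 mg/L
Dose 2 (130 mg at t=7 h): 130·exp(−0.03301·26) = 55.111 mg/L
Dose 3 (105 mg at t=14 h): 105·exp(−0.03301·19) = 56.083 mg/L
Dose 4 (245 mg at t=21 h): 245·exp(−0.03301·12) = 164.873 mg/L
Dose 5 (495 mg at t=28 h): 495·exp(−0.03301·5) = 419.693 mg/L
C(33) = 127.861 + 55.111 + 56.083 + 164.873 + 419.693 = 823.620 mg/L

823.620 mg/L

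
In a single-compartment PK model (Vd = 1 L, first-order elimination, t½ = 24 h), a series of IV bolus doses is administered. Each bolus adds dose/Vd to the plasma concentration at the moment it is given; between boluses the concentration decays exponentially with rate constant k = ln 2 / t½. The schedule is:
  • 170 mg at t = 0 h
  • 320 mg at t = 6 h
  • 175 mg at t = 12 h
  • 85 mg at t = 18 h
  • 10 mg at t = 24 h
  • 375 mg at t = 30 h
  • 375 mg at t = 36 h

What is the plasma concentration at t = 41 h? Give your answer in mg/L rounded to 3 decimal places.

k = ln 2 / 24 = 0.02888 per h
Dose 1 (170 mg at t=0 h): 170·exp(−0.02888·41) = 52.022 mg/L
Dose 2 (320 mg at t=6 h): 320·exp(−0.02888·35) = 116.452 mg/L
Dose 3 (175 mg at t=12 h): 175·exp(−0.02888·29) = 75.734 mg/L
Dose 4 (85 mg at t=18 h): 85·exp(−0.02888·23) = 43.745 mg/L
Dose 5 (10 mg at t=24 h): 10·exp(−0.02888·17) = 6.120 mg/L
Dose 6 (375 mg at t=30 h): 375·exp(−0.02888·11) = 272.935 mg/L
Dose 7 (375 mg at t=36 h): 375·exp(−0.02888·5) = 324.576 mg/L
C(41) = 52.022 + 116.452 + 75.734 + 43.745 + 6.120 + 272.935 + 324.576 = 891.586 mg/L

891.586 mg/L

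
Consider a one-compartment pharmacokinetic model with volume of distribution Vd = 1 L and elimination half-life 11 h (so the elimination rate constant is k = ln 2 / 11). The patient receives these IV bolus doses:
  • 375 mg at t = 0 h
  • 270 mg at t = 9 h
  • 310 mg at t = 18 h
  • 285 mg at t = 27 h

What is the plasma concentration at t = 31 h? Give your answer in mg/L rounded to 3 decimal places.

k = ln 2 / 11 = 0.06301 per h
Dose 1 (375 mg at t=0 h): 375·exp(−0.06301·31) = 53.171 mg/L
Dose 2 (270 mg at t=9 h): 270·exp(−0.06301·22) = 67.500 mg/L
Dose 3 (310 mg at t=18 h): 310·exp(−0.06301·13) = 136.647 mg/L
Dose 4 (285 mg at t=27 h): 285·exp(−0.06301·4) = 221.503 mg/L
C(31) = 53.171 + 67.500 + 136.647 + 221.503 = 478.820 mg/L

478.820 mg/L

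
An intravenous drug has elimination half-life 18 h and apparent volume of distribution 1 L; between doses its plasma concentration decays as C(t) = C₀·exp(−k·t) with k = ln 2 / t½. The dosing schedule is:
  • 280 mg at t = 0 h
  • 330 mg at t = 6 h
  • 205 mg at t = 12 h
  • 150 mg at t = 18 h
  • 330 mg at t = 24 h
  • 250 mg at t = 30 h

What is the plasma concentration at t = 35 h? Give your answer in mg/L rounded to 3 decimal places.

765.529 mg/L

k = ln 2 / 18 = 0.03851 per h
Dose 1 (280 mg at t=0 h): 280·exp(−0.03851·35) = 72.748 mg/L
Dose 2 (330 mg at t=6 h): 330·exp(−0.03851·29) = 108.024 mg/L
Dose 3 (205 mg at t=12 h): 205·exp(−0.03851·23) = 84.548 mg/L
Dose 4 (150 mg at t=18 h): 150·exp(−0.03851·17) = 77.944 mg/L
Dose 5 (330 mg at t=24 h): 330·exp(−0.03851·11) = 216.048 mg/L
Dose 6 (250 mg at t=30 h): 250·exp(−0.03851·5) = 206.215 mg/L
C(35) = 72.748 + 108.024 + 84.548 + 77.944 + 216.048 + 206.215 = 765.529 mg/L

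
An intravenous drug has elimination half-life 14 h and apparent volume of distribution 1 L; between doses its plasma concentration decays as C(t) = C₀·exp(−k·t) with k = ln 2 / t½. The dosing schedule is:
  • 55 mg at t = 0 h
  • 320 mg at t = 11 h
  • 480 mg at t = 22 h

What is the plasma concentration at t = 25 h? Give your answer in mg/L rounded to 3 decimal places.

k = ln 2 / 14 = 0.04951 per h
Dose 1 (55 mg at t=0 h): 55·exp(−0.04951·25) = 15.952 mg/L
Dose 2 (320 mg at t=11 h): 320·exp(−0.04951·14) = 160.000 mg/L
Dose 3 (480 mg at t=22 h): 480·exp(−0.04951·3) = 413.747 mg/L
C(25) = 15.952 + 160.000 + 413.747 = 589.699 mg/L

589.699 mg/L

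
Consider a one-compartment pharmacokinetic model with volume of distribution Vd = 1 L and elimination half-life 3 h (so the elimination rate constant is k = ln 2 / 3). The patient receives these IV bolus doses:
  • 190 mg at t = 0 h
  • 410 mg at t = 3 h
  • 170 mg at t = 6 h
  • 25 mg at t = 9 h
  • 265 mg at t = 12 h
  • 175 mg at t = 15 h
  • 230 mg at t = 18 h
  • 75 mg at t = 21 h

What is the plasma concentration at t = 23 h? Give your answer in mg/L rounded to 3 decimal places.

177.422 mg/L

k = ln 2 / 3 = 0.23105 per h
Dose 1 (190 mg at t=0 h): 190·exp(−0.23105·23) = 0.935 mg/L
Dose 2 (410 mg at t=3 h): 410·exp(−0.23105·20) = 4.036 mg/L
Dose 3 (170 mg at t=6 h): 170·exp(−0.23105·17) = 3.347 mg/L
Dose 4 (25 mg at t=9 h): 25·exp(−0.23105·14) = 0.984 mg/L
Dose 5 (265 mg at t=12 h): 265·exp(−0.23105·11) = 20.867 mg/L
Dose 6 (175 mg at t=15 h): 175·exp(−0.23105·8) = 27.561 mg/L
Dose 7 (230 mg at t=18 h): 230·exp(−0.23105·5) = 72.445 mg/L
Dose 8 (75 mg at t=21 h): 75·exp(−0.23105·2) = 47.247 mg/L
C(23) = 0.935 + 4.036 + 3.347 + 0.984 + 20.867 + 27.561 + 72.445 + 47.247 = 177.422 mg/L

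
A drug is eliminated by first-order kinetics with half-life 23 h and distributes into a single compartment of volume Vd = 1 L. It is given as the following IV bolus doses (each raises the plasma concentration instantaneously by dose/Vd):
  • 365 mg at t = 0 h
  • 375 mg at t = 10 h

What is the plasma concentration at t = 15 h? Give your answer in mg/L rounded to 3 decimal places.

554.802 mg/L

k = ln 2 / 23 = 0.03014 per h
Dose 1 (365 mg at t=0 h): 365·exp(−0.03014·15) = 232.257 mg/L
Dose 2 (375 mg at t=10 h): 375·exp(−0.03014·5) = 322.545 mg/L
C(15) = 232.257 + 322.545 = 554.802 mg/L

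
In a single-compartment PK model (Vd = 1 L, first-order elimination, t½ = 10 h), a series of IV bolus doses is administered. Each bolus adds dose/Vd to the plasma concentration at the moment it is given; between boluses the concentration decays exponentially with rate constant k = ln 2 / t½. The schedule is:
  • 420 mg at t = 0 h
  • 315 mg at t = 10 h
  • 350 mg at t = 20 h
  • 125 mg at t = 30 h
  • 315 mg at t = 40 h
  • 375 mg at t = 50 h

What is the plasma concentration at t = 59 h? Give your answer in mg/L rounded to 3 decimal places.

k = ln 2 / 10 = 0.06931 per h
Dose 1 (420 mg at t=0 h): 420·exp(−0.06931·59) = 7.034 mg/L
Dose 2 (315 mg at t=10 h): 315·exp(−0.06931·49) = 10.550 mg/L
Dose 3 (350 mg at t=20 h): 350·exp(−0.06931·39) = 23.445 mg/L
Dose 4 (125 mg at t=30 h): 125·exp(−0.06931·29) = 16.746 mg/L
Dose 5 (315 mg at t=40 h): 315·exp(−0.06931·19) = 84.402 mg/L
Dose 6 (375 mg at t=50 h): 375·exp(−0.06931·9) = 200.958 mg/L
C(59) = 7.034 + 10.550 + 23.445 + 16.746 + 84.402 + 200.958 = 343.135 mg/L

343.135 mg/L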